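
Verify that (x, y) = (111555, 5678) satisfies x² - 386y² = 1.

Compute x² = 111555² = 12444518025
Compute 386y² = 386·5678² = 386·32239684 = 12444518024
x² - 386y² = 12444518025 - 12444518024 = 1
Since this equals 1, (111555, 5678) is a solution.

Yes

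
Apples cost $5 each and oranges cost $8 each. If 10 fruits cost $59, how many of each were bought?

Let a = apples, o = oranges.
a + o = 10
5a + 8o = 59
Substitute o = 10 - a:
5a + 8(10 - a) = 59
(5 - 8)a = 59 - 80
-3a = -21
a = 7, o = 10 - 7 = 3

Apples: 7, Oranges: 3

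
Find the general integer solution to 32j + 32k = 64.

Step 1: Compute gcd(32, 32) = 32.
Since 32 divides 64, solutions exist.

Step 2: Find a particular solution using extended Euclidean algorithm.
We get j₀ = 0, k₀ = 2.
Check: 32*0 + 32*2 = 64 = 64 ✓

Step 3: Write the general solution.
j = 0 + (32/32)t = 0 + 1t
k = 2 - (32/32)t = 2 - 1t
for any integer t.

j = 0 + 1t, k = 2 - 1t for integer t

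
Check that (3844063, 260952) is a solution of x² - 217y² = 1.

Compute x² = 3844063² = 14776820347969
Compute 217y² = 217·260952² = 217·68095946304 = 14776820347968
x² - 217y² = 14776820347969 - 14776820347968 = 1
Since this equals 1, (3844063, 260952) is a solution.

Yes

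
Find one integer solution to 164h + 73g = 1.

Step 1: Check solvability.
gcd(164, 73) = 1
Since 1 divides 1, solutions exist.

Step 2: Apply extended Euclidean algorithm to find gcd.
We find integers such that 164*x0 + 73*y0 = 1

Step 3: Scale the particular solution.
Multiply by 1/1 = 1:
h = -4, g = 9

Step 4: Verify.
164*(-4) + 73*(9) = 1 = 1 ✓

h = -4, g = 9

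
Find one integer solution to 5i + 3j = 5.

Step 1: Check solvability.
gcd(5, 3) = 1
Since 1 divides 5, solutions exist.

Step 2: Apply extended Euclidean algorithm to find gcd.
We find integers such that 5*x0 + 3*y0 = 1

Step 3: Scale the particular solution.
Multiply by 5/1 = 5:
i = -5, j = 10

Step 4: Verify.
5*(-5) + 3*(10) = 5 = 5 ✓

i = -5, j = 10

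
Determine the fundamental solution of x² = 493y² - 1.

We need x² = 493y² - 1. Try successive y:
y = 1: x² = 493·1² - 1 = 492, not a perfect square
y = 2: x² = 493·2² - 1 = 1971, not a perfect square
y = 3: x² = 493·3² - 1 = 4436, not a perfect square
...
y = 30805: x² = 493·30805² - 1 = 467831376324 = 683982² ✓
Check: 683982² - 493·30805² = 467831376324 - 467831376325 = -1 ✓

x = 683982, y = 30805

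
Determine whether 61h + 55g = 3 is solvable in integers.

Step 1: Compute gcd(61, 55).
gcd(61, 55) = 1

Step 2: Check divisibility.
Does 1 divide 3? 3 = 1 x 3, so yes.

By the theorem on linear Diophantine equations, 61h + 55g = 3 has integer solutions if and only if gcd(61, 55) divides 3. Since 1 | 3, solutions exist.

Yes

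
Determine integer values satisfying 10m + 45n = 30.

Step 1: Check solvability.
gcd(10, 45) = 5
Since 5 divides 30, solutions exist.

Step 2: Apply extended Euclidean algorithm to find gcd.
We find integers such that 10*x0 + 45*y0 = 5

Step 3: Scale the particular solution.
Multiply by 30/5 = 6:
m = -24, n = 6

Step 4: Verify.
10*(-24) + 45*(6) = 30 = 30 ✓

m = -24, n = 6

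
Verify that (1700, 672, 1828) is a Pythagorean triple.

Compute a² + b² = 1700² + 672² = 2890000 + 451584 = 3341584
Compute c² = 1828² = 3341584
Since 3341584 = 3341584, confirmed.

Yes, it is a Pythagorean triple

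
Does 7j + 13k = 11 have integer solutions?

Step 1: Compute gcd(7, 13).
gcd(7, 13) = 1

Step 2: Check divisibility.
Does 1 divide 11? 11 = 1 x 11, so yes.

By the theorem on linear Diophantine equations, 7j + 13k = 11 has integer solutions if and only if gcd(7, 13) divides 11. Since 1 | 11, solutions exist.

Yes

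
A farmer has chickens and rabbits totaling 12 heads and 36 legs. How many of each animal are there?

Let c = chickens, r = rabbits.
Heads: c + r = 12
Legs: 2c + 4r = 36
From the first equation, c = 12 - r. Substitute:
2(12 - r) + 4r = 36
24 + 2r = 36
r = (36 - 24)/2 = 6
c = 12 - 6 = 6

Chickens: 6, Rabbits: 6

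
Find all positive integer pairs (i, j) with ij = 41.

The positive divisors of 41 are: 1, 41.
Each divisor d gives the pair (d, 41/d):
(1, 41), (41, 1)

(1, 41), (41, 1)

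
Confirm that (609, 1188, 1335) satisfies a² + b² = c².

Compute a² + b² = 609² + 1188² = 370881 + 1411344 = 1782225
Compute c² = 1335² = 1782225
Since 1782225 = 1782225, confirmed.

Yes, it is a Pythagorean triple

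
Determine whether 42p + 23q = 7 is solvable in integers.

Step 1: Compute gcd(42, 23).
gcd(42, 23) = 1

Step 2: Check divisibility.
Does 1 divide 7? 7 = 1 x 7, so yes.

By the theorem on linear Diophantine equations, 42p + 23q = 7 has integer solutions if and only if gcd(42, 23) divides 7. Since 1 | 7, solutions exist.

Yes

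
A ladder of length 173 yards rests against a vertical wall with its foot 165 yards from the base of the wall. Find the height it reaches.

The ladder, wall, and ground form a right triangle with hypotenuse 173 and one leg 165.
By the Pythagorean theorem: h² = 173² - 165² = 29929 - 27225 = 2704
h = √2704 = 52 yards

52 yards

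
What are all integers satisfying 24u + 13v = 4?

Step 1: Compute gcd(24, 13) = 1.
Since 1 divides 4, solutions exist.

Step 2: Find a particular solution using extended Euclidean algorithm.
We get u₀ = 24, v₀ = -44.
Check: 24*24 + 13*-44 = 4 = 4 ✓

Step 3: Write the general solution.
u = 24 + (13/1)t = 24 + 13t
v = -44 - (24/1)t = -44 - 24t
for any integer t.

u = 24 + 13t, v = -44 - 24t for integer t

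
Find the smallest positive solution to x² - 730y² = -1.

We need x² = 730y² - 1. Try successive y:
y = 1: x² = 730·1² - 1 = 729 = 27² ✓
Check: 27² - 730·1² = 729 - 730 = -1 ✓

x = 27, y = 1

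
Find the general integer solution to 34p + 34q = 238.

Step 1: Compute gcd(34, 34) = 34.
Since 34 divides 238, solutions exist.

Step 2: Find a particular solution using extended Euclidean algorithm.
We get p₀ = 0, q₀ = 7.
Check: 34*0 + 34*7 = 238 = 238 ✓

Step 3: Write the general solution.
p = 0 + (34/34)t = 0 + 1t
q = 7 - (34/34)t = 7 - 1t
for any integer t.

p = 0 + 1t, q = 7 - 1t for integer t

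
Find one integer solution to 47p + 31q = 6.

Step 1: Check solvability.
gcd(47, 31) = 1
Since 1 divides 6, solutions exist.

Step 2: Apply extended Euclidean algorithm to find gcd.
We find integers such that 47*x0 + 31*y0 = 1

Step 3: Scale the particular solution.
Multiply by 6/1 = 6:
p = 12, q = -18

Step 4: Verify.
47*(12) + 31*(-18) = 6 = 6 ✓

p = 12, q = -18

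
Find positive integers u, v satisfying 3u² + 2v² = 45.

Try small values of u and check whether (45 - 3u²)/2 is a perfect square.
u = 3: 3·3² = 27, so 2v² = 45 - 27 = 18, giving v² = 9, v = 3.
Check: 3·3² + 2·3² = 27 + 18 = 45 ✓

u = 3, v = 3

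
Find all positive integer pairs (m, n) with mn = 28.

The positive divisors of 28 are: 1, 2, 4, 7, 14, 28.
Each divisor d gives the pair (d, 28/d):
(1, 28), (2, 14), (4, 7), (7, 4), (14, 2), (28, 1)

(1, 28), (2, 14), (4, 7), (7, 4), (14, 2), (28, 1)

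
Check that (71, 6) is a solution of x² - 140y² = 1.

Compute x² = 71² = 5041
Compute 140y² = 140·6² = 140·36 = 5040
x² - 140y² = 5041 - 5040 = 1
Since this equals 1, (71, 6) is a solution.

Yes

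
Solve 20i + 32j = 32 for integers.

Step 1: Check solvability.
gcd(20, 32) = 4
Since 4 divides 32, solutions exist.

Step 2: Apply extended Euclidean algorithm to find gcd.
We find integers such that 20*x0 + 32*y0 = 4

Step 3: Scale the particular solution.
Multiply by 32/4 = 8:
i = -24, j = 16

Step 4: Verify.
20*(-24) + 32*(16) = 32 = 32 ✓

i = -24, j = 16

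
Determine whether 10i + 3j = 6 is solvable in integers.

Step 1: Compute gcd(10, 3).
gcd(10, 3) = 1

Step 2: Check divisibility.
Does 1 divide 6? 6 = 1 x 6, so yes.

By the theorem on linear Diophantine equations, 10i + 3j = 6 has integer solutions if and only if gcd(10, 3) divides 6. Since 1 | 6, solutions exist.

Yes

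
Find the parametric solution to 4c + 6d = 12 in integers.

Step 1: Compute gcd(4, 6) = 2.
Since 2 divides 12, solutions exist.

Step 2: Find a particular solution using extended Euclidean algorithm.
We get c₀ = -6, d₀ = 6.
Check: 4*-6 + 6*6 = 12 = 12 ✓

Step 3: Write the general solution.
c = -6 + (6/2)t = -6 + 3t
d = 6 - (4/2)t = 6 - 2t
for any integer t.

c = -6 + 3t, d = 6 - 2t for integer t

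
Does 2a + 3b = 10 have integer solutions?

Step 1: Compute gcd(2, 3).
gcd(2, 3) = 1

Step 2: Check divisibility.
Does 1 divide 10? 10 = 1 x 10, so yes.

By the theorem on linear Diophantine equations, 2a + 3b = 10 has integer solutions if and only if gcd(2, 3) divides 10. Since 1 | 10, solutions exist.

Yes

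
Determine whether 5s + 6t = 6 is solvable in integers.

Step 1: Compute gcd(5, 6).
gcd(5, 6) = 1

Step 2: Check divisibility.
Does 1 divide 6? 6 = 1 x 6, so yes.

By the theorem on linear Diophantine equations, 5s + 6t = 6 has integer solutions if and only if gcd(5, 6) divides 6. Since 1 | 6, solutions exist.

Yes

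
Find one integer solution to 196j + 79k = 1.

Step 1: Check solvability.
gcd(196, 79) = 1
Since 1 divides 1, solutions exist.

Step 2: Apply extended Euclidean algorithm to find gcd.
We find integers such that 196*x0 + 79*y0 = 1

Step 3: Scale the particular solution.
Multiply by 1/1 = 1:
j = -27, k = 67

Step 4: Verify.
196*(-27) + 79*(67) = 1 = 1 ✓

j = -27, k = 67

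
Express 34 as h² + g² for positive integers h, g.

We need to find integers h, g > 0 such that h² + g² = 34.
Trying h = 3: g² = 34 - 3² = 34 - 9 = 25
g = 5
Check: 3² + 5² = 9 + 25 = 34 ✓

34 = 3² + 5²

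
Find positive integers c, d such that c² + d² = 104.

Search for c with 104 - c² a perfect square.
c = 2: 104 - 2² = 104 - 4 = 100 = 10² ✓
So c = 2, d = 10.

c = 2, d = 10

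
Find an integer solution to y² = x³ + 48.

Try small integer x values and check whether x³ + 48 is a perfect square.
x = 1: x³ + 48 = 1³ + 48 = 1 + 48 = 49
Is 49 a perfect square? 7² = 49 ✓
So (x, y) = (1, -7) is a solution.

x = 1, y = -7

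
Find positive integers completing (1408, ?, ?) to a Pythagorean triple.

We need the other leg and hypotenuse such that 1408² + x² = c².
Take x = 456, c = 1480: 1408² + 456² = 1982464 + 207936 = 2190400 = 1480² ✓
Triple: (456, 1408, 1480)

(456, 1408, 1480)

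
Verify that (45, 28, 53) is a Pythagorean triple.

Compute a² + b² = 45² + 28² = 2025 + 784 = 2809
Compute c² = 53² = 2809
Since 2809 = 2809, confirmed.

Yes, it is a Pythagorean triple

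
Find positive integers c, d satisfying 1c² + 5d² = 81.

Try small values of c and check whether (81 - 1c²)/5 is a perfect square.
c = 6: 1·6² = 36, so 5d² = 81 - 36 = 45, giving d² = 9, d = 3.
Check: 1·6² + 5·3² = 36 + 45 = 81 ✓

c = 6, d = 3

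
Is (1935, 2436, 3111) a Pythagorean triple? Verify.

Compute a² + b² = 1935² + 2436² = 3744225 + 5934096 = 9678321
Compute c² = 3111² = 9678321
Since 9678321 = 9678321, confirmed.

Yes, it is a Pythagorean triple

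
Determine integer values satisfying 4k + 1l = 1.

Step 1: Check solvability.
gcd(4, 1) = 1
Since 1 divides 1, solutions exist.

Step 2: Apply extended Euclidean algorithm to find gcd.
We find integers such that 4*x0 + 1*y0 = 1

Step 3: Scale the particular solution.
Multiply by 1/1 = 1:
k = 0, l = 1

Step 4: Verify.
4*(0) + 1*(1) = 1 = 1 ✓

k = 0, l = 1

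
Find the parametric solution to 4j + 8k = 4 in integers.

Step 1: Compute gcd(4, 8) = 4.
Since 4 divides 4, solutions exist.

Step 2: Find a particular solution using extended Euclidean algorithm.
We get j₀ = 1, k₀ = 0.
Check: 4*1 + 8*0 = 4 = 4 ✓

Step 3: Write the general solution.
j = 1 + (8/4)t = 1 + 2t
k = 0 - (4/4)t = 0 - 1t
for any integer t.

j = 1 + 2t, k = 0 - 1t for integer t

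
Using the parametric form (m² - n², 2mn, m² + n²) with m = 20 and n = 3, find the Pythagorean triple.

a = m² - n² = 20² - 3² = 400 - 9 = 391
b = 2mn = 2·20·3 = 120
c = m² + n² = 400 + 9 = 409
Verify: 391² + 120² = 152881 + 14400 = 167281 = 409² ✓

(391, 120, 409)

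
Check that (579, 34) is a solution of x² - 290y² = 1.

Compute x² = 579² = 335241
Compute 290y² = 290·34² = 290·1156 = 335240
x² - 290y² = 335241 - 335240 = 1
Since this equals 1, (579, 34) is a solution.

Yes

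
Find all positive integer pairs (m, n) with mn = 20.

The positive divisors of 20 are: 1, 2, 4, 5, 10, 20.
Each divisor d gives the pair (d, 20/d):
(1, 20), (2, 10), (4, 5), (5, 4), (10, 2), (20, 1)

(1, 20), (2, 10), (4, 5), (5, 4), (10, 2), (20, 1)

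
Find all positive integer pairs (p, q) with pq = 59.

The positive divisors of 59 are: 1, 59.
Each divisor d gives the pair (d, 59/d):
(1, 59), (59, 1)

(1, 59), (59, 1)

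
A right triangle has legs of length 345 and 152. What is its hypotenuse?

c² = a² + b² = 345² + 152² = 119025 + 23104 = 142129
c = 377

377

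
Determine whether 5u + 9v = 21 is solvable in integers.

Step 1: Compute gcd(5, 9).
gcd(5, 9) = 1

Step 2: Check divisibility.
Does 1 divide 21? 21 = 1 x 21, so yes.

By the theorem on linear Diophantine equations, 5u + 9v = 21 has integer solutions if and only if gcd(5, 9) divides 21. Since 1 | 21, solutions exist.

Yes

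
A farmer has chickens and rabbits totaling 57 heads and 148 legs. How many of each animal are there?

Let c = chickens, r = rabbits.
Heads: c + r = 57
Legs: 2c + 4r = 148
From the first equation, c = 57 - r. Substitute:
2(57 - r) + 4r = 148
114 + 2r = 148
r = (148 - 114)/2 = 17
c = 57 - 17 = 40

Chickens: 40, Rabbits: 17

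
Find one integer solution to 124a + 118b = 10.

Step 1: Check solvability.
gcd(124, 118) = 2
Since 2 divides 10, solutions exist.

Step 2: Apply extended Euclidean algorithm to find gcd.
We find integers such that 124*x0 + 118*y0 = 2

Step 3: Scale the particular solution.
Multiply by 10/2 = 5:
a = 100, b = -105

Step 4: Verify.
124*(100) + 118*(-105) = 10 = 10 ✓

a = 100, b = -105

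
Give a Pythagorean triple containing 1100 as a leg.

We need the other leg and hypotenuse such that 1100² + x² = c².
Take x = 141, c = 1109: 1100² + 141² = 1210000 + 19881 = 1229881 = 1109² ✓
Triple: (141, 1100, 1109)

(141, 1100, 1109)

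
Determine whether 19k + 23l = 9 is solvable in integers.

Step 1: Compute gcd(19, 23).
gcd(19, 23) = 1

Step 2: Check divisibility.
Does 1 divide 9? 9 = 1 x 9, so yes.

By the theorem on linear Diophantine equations, 19k + 23l = 9 has integer solutions if and only if gcd(19, 23) divides 9. Since 1 | 9, solutions exist.

Yes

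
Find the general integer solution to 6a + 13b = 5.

Step 1: Compute gcd(6, 13) = 1.
Since 1 divides 5, solutions exist.

Step 2: Find a particular solution using extended Euclidean algorithm.
We get a₀ = -10, b₀ = 5.
Check: 6*-10 + 13*5 = 5 = 5 ✓

Step 3: Write the general solution.
a = -10 + (13/1)t = -10 + 13t
b = 5 - (6/1)t = 5 - 6t
for any integer t.

a = -10 + 13t, b = 5 - 6t for integer t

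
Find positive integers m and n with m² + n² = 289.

We need to find integers m, n > 0 such that m² + n² = 289.
Trying m = 8: n² = 289 - 8² = 289 - 64 = 225
n = 15
Check: 8² + 15² = 64 + 225 = 289 ✓

289 = 8² + 15²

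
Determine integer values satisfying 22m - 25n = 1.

Step 1: Check solvability.
gcd(22, 25) = 1
Since 1 divides 1, solutions exist.

Step 2: Apply extended Euclidean algorithm to find gcd.
We find integers such that 22*x0 + 25*y0 = 1

Step 3: Scale the particular solution.
Multiply by 1/1 = 1:
m = 8, n = 7

Step 4: Verify.
22*(8) - 25*(7) = 1 = 1 ✓

m = 8, n = 7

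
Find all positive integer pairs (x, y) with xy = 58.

The positive divisors of 58 are: 1, 2, 29, 58.
Each divisor d gives the pair (d, 58/d):
(1, 58), (2, 29), (29, 2), (58, 1)

(1, 58), (2, 29), (29, 2), (58, 1)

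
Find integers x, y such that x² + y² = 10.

We need to find integers x, y > 0 such that x² + y² = 10.
Trying x = 1: y² = 10 - 1² = 10 - 1 = 9
y = 3
Check: 1² + 3² = 1 + 9 = 10 ✓

10 = 1² + 3²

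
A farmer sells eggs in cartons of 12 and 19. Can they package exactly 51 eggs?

We need non-negative a, b with 12a + 19b = 51.
gcd(12, 19) = 1 divides 51, but no a in [0, 4] gives non-negative b.

No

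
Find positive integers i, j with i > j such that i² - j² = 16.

Factor: i² - j² = (i+j)(i-j) = 16.
We need two factors of 16 with the same parity.
Use i+j = 8 and i-j = 2 (product 8·2 = 16).
Adding: 2i = 10, so i = 5.
Subtracting: 2j = 6, so j = 3.
Check: 5² - 3² = 25 - 9 = 16 ✓

i = 5, j = 3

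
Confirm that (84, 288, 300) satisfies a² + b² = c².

Compute a² + b² = 84² + 288² = 7056 + 82944 = 90000
Compute c² = 300² = 90000
Since 90000 = 90000, confirmed.

Yes, it is a Pythagorean triple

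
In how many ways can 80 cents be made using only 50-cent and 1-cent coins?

We need non-negative integers (x, y) with 50x + 1y = 80.
For each x from 0 to 1, check if (80 - 50x) is a non-negative multiple of 1.
Solutions (x, y): (0,80), (1,30)
Count: 2

2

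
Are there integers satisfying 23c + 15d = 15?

Step 1: Compute gcd(23, 15).
gcd(23, 15) = 1

Step 2: Check divisibility.
Does 1 divide 15? 15 = 1 x 15, so yes.

By the theorem on linear Diophantine equations, 23c + 15d = 15 has integer solutions if and only if gcd(23, 15) divides 15. Since 1 | 15, solutions exist.

Yes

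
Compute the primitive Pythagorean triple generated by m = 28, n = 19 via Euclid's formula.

a = m² - n² = 784 - 361 = 423
b = 2mn = 2·28·19 = 1064
c = m² + n² = 784 + 361 = 1145
Verify: 423² + 1064² = 178929 + 1132096 = 1311025 = 1145² ✓

(423, 1064, 1145)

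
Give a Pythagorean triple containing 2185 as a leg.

We need the other leg and hypotenuse such that 2185² + x² = c².
Take x = 420, c = 2225: 2185² + 420² = 4774225 + 176400 = 4950625 = 2225² ✓
Triple: (2185, 420, 2225)

(2185, 420, 2225)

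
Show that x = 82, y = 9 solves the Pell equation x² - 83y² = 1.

Compute x² = 82² = 6724
Compute 83y² = 83·9² = 83·81 = 6723
x² - 83y² = 6724 - 6723 = 1
Since this equals 1, (82, 9) is a solution.

Yes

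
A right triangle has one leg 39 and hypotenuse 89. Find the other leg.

b² = c² - a² = 7921 - 1521 = 6400
b = 80

80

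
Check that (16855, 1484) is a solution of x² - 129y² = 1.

Compute x² = 16855² = 284091025
Compute 129y² = 129·1484² = 129·2202256 = 284091024
x² - 129y² = 284091025 - 284091024 = 1
Since this equals 1, (16855, 1484) is a solution.

Yes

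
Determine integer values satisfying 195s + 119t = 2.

Step 1: Check solvability.
gcd(195, 119) = 1
Since 1 divides 2, solutions exist.

Step 2: Apply extended Euclidean algorithm to find gcd.
We find integers such that 195*x0 + 119*y0 = 1

Step 3: Scale the particular solution.
Multiply by 2/1 = 2:
s = -72, t = 118

Step 4: Verify.
195*(-72) + 119*(118) = 2 = 2 ✓

s = -72, t = 118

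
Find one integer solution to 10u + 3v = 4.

Step 1: Check solvability.
gcd(10, 3) = 1
Since 1 divides 4, solutions exist.

Step 2: Apply extended Euclidean algorithm to find gcd.
We find integers such that 10*x0 + 3*y0 = 1

Step 3: Scale the particular solution.
Multiply by 4/1 = 4:
u = 4, v = -12

Step 4: Verify.
10*(4) + 3*(-12) = 4 = 4 ✓

u = 4, v = -12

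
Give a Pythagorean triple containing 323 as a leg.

We need the other leg and hypotenuse such that 323² + x² = c².
Take x = 36, c = 325: 323² + 36² = 104329 + 1296 = 105625 = 325² ✓
Triple: (323, 36, 325)

(323, 36, 325)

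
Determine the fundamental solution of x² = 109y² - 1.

We need x² = 109y² - 1. Try successive y:
y = 1: x² = 109·1² - 1 = 108, not a perfect square
y = 2: x² = 109·2² - 1 = 435, not a perfect square
y = 3: x² = 109·3² - 1 = 980, not a perfect square
...
y = 851525: x² = 109·851525² - 1 = 79035335993124 = 8890182² ✓
Check: 8890182² - 109·851525² = 79035335993124 - 79035335993125 = -1 ✓

x = 8890182, y = 851525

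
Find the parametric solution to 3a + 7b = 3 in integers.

Step 1: Compute gcd(3, 7) = 1.
Since 1 divides 3, solutions exist.

Step 2: Find a particular solution using extended Euclidean algorithm.
We get a₀ = -6, b₀ = 3.
Check: 3*-6 + 7*3 = 3 = 3 ✓

Step 3: Write the general solution.
a = -6 + (7/1)t = -6 + 7t
b = 3 - (3/1)t = 3 - 3t
for any integer t.

a = -6 + 7t, b = 3 - 3t for integer t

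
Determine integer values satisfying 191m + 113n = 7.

Step 1: Check solvability.
gcd(191, 113) = 1
Since 1 divides 7, solutions exist.

Step 2: Apply extended Euclidean algorithm to find gcd.
We find integers such that 191*x0 + 113*y0 = 1

Step 3: Scale the particular solution.
Multiply by 7/1 = 7:
m = -294, n = 497

Step 4: Verify.
191*(-294) + 113*(497) = 7 = 7 ✓

m = -294, n = 497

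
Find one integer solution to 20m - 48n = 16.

Step 1: Check solvability.
gcd(20, 48) = 4
Since 4 divides 16, solutions exist.

Step 2: Apply extended Euclidean algorithm to find gcd.
We find integers such that 20*x0 + 48*y0 = 4

Step 3: Scale the particular solution.
Multiply by 16/4 = 4:
m = 20, n = 8

Step 4: Verify.
20*(20) - 48*(8) = 16 = 16 ✓

m = 20, n = 8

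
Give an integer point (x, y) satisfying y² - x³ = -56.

Try small integer x values and check whether x³ - 56 is a perfect square.
x = 18: x³ - 56 = 18³ - 56 = 5832 - 56 = 5776
Is 5776 a perfect square? 76² = 5776 ✓
So (x, y) = (18, 76) is a solution.

x = 18, y = 76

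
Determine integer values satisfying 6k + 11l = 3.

Step 1: Check solvability.
gcd(6, 11) = 1
Since 1 divides 3, solutions exist.

Step 2: Apply extended Euclidean algorithm to find gcd.
We find integers such that 6*x0 + 11*y0 = 1

Step 3: Scale the particular solution.
Multiply by 3/1 = 3:
k = 6, l = -3

Step 4: Verify.
6*(6) + 11*(-3) = 3 = 3 ✓

k = 6, l = -3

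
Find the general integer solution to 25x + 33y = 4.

Step 1: Compute gcd(25, 33) = 1.
Since 1 divides 4, solutions exist.

Step 2: Find a particular solution using extended Euclidean algorithm.
We get x₀ = 16, y₀ = -12.
Check: 25*16 + 33*-12 = 4 = 4 ✓

Step 3: Write the general solution.
x = 16 + (33/1)t = 16 + 33t
y = -12 - (25/1)t = -12 - 25t
for any integer t.

x = 16 + 33t, y = -12 - 25t for integer t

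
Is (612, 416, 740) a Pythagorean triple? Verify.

Compute a² + b² = 612² + 416² = 374544 + 173056 = 547600
Compute c² = 740² = 547600
Since 547600 = 547600, confirmed.

Yes, it is a Pythagorean triple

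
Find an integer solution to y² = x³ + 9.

Try small integer x values and check whether x³ + 9 is a perfect square.
x = -2: x³ + 9 = -2³ + 9 = -8 + 9 = 1
Is 1 a perfect square? 1² = 1 ✓
So (x, y) = (-2, -1) is a solution.

x = -2, y = -1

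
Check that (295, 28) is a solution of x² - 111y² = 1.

Compute x² = 295² = 87025
Compute 111y² = 111·28² = 111·784 = 87024
x² - 111y² = 87025 - 87024 = 1
Since this equals 1, (295, 28) is a solution.

Yes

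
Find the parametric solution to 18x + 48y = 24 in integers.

Step 1: Compute gcd(18, 48) = 6.
Since 6 divides 24, solutions exist.

Step 2: Find a particular solution using extended Euclidean algorithm.
We get x₀ = 12, y₀ = -4.
Check: 18*12 + 48*-4 = 24 = 24 ✓

Step 3: Write the general solution.
x = 12 + (48/6)t = 12 + 8t
y = -4 - (18/6)t = -4 - 3t
for any integer t.

x = 12 + 8t, y = -4 - 3t for integer t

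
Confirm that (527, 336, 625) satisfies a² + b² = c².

Compute a² + b² = 527² + 336² = 277729 + 112896 = 390625
Compute c² = 625² = 390625
Since 390625 = 390625, confirmed.

Yes, it is a Pythagorean triple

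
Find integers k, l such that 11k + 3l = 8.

Step 1: Check solvability.
gcd(11, 3) = 1
Since 1 divides 8, solutions exist.

Step 2: Apply extended Euclidean algorithm to find gcd.
We find integers such that 11*x0 + 3*y0 = 1

Step 3: Scale the particular solution.
Multiply by 8/1 = 8:
k = -8, l = 32

Step 4: Verify.
11*(-8) + 3*(32) = 8 = 8 ✓

k = -8, l = 32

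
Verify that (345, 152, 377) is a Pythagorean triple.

Compute a² + b²:
345² + 152² = 119025 + 23104 = 142129
Compute c²:
377² = 142129
Since 142129 = 142129, it is a Pythagorean triple.

Yes, it is a Pythagorean triple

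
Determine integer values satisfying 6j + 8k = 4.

Step 1: Check solvability.
gcd(6, 8) = 2
Since 2 divides 4, solutions exist.

Step 2: Apply extended Euclidean algorithm to find gcd.
We find integers such that 6*x0 + 8*y0 = 2

Step 3: Scale the particular solution.
Multiply by 4/2 = 2:
j = -2, k = 2

Step 4: Verify.
6*(-2) + 8*(2) = 4 = 4 ✓

j = -2, k = 2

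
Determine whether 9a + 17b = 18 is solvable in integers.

Step 1: Compute gcd(9, 17).
gcd(9, 17) = 1

Step 2: Check divisibility.
Does 1 divide 18? 18 = 1 x 18, so yes.

By the theorem on linear Diophantine equations, 9a + 17b = 18 has integer solutions if and only if gcd(9, 17) divides 18. Since 1 | 18, solutions exist.

Yes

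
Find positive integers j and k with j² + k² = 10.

We need to find integers j, k > 0 such that j² + k² = 10.
Trying j = 1: k² = 10 - 1² = 10 - 1 = 9
k = 3
Check: 1² + 3² = 1 + 9 = 10 ✓

10 = 1² + 3²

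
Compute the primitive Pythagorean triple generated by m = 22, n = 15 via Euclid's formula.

a = m² - n² = 22² - 15² = 484 - 225 = 259
b = 2mn = 2·22·15 = 660
c = m² + n² = 484 + 225 = 709
Verify: 259² + 660² = 67081 + 435600 = 502681 = 709² ✓

(259, 660, 709)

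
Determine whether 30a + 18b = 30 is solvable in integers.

Step 1: Compute gcd(30, 18).
gcd(30, 18) = 6

Step 2: Check divisibility.
Does 6 divide 30? 30 = 6 x 5, so yes.

By the theorem on linear Diophantine equations, 30a + 18b = 30 has integer solutions if and only if gcd(30, 18) divides 30. Since 6 | 30, solutions exist.

Yes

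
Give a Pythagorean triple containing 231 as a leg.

We need the other leg and hypotenuse such that 231² + x² = c².
Take x = 520, c = 569: 231² + 520² = 53361 + 270400 = 323761 = 569² ✓
Triple: (231, 520, 569)

(231, 520, 569)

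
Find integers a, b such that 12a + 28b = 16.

Step 1: Check solvability.
gcd(12, 28) = 4
Since 4 divides 16, solutions exist.

Step 2: Apply extended Euclidean algorithm to find gcd.
We find integers such that 12*x0 + 28*y0 = 4

Step 3: Scale the particular solution.
Multiply by 16/4 = 4:
a = -8, b = 4

Step 4: Verify.
12*(-8) + 28*(4) = 16 = 16 ✓

a = -8, b = 4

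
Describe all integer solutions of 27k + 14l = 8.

Step 1: Compute gcd(27, 14) = 1.
Since 1 divides 8, solutions exist.

Step 2: Find a particular solution using extended Euclidean algorithm.
We get k₀ = -8, l₀ = 16.
Check: 27*-8 + 14*16 = 8 = 8 ✓

Step 3: Write the general solution.
k = -8 + (14/1)t = -8 + 14t
l = 16 - (27/1)t = 16 - 27t
for any integer t.

k = -8 + 14t, l = 16 - 27t for integer t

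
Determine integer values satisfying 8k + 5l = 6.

Step 1: Check solvability.
gcd(8, 5) = 1
Since 1 divides 6, solutions exist.

Step 2: Apply extended Euclidean algorithm to find gcd.
We find integers such that 8*x0 + 5*y0 = 1

Step 3: Scale the particular solution.
Multiply by 6/1 = 6:
k = 12, l = -18

Step 4: Verify.
8*(12) + 5*(-18) = 6 = 6 ✓

k = 12, l = -18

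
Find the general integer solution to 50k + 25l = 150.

Step 1: Compute gcd(50, 25) = 25.
Since 25 divides 150, solutions exist.

Step 2: Find a particular solution using extended Euclidean algorithm.
We get k₀ = 0, l₀ = 6.
Check: 50*0 + 25*6 = 150 = 150 ✓

Step 3: Write the general solution.
k = 0 + (25/25)t = 0 + 1t
l = 6 - (50/25)t = 6 - 2t
for any integer t.

k = 0 + 1t, l = 6 - 2t for integer t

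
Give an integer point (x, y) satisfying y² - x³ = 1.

Try small integer x values and check whether x³ + 1 is a perfect square.
x = -1: x³ + 1 = -1³ + 1 = -1 + 1 = 0
Is 0 a perfect square? 0² = 0 ✓
So (x, y) = (-1, 0) is a solution.

x = -1, y = 0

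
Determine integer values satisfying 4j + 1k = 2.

Step 1: Check solvability.
gcd(4, 1) = 1
Since 1 divides 2, solutions exist.

Step 2: Apply extended Euclidean algorithm to find gcd.
We find integers such that 4*x0 + 1*y0 = 1

Step 3: Scale the particular solution.
Multiply by 2/1 = 2:
j = 0, k = 2

Step 4: Verify.
4*(0) + 1*(2) = 2 = 2 ✓

j = 0, k = 2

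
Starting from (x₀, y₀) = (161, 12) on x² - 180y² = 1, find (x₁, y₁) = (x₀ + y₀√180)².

Solutions to x² - Dy² = 1 are generated by powers of (x₀ + y₀√D).
The next solution satisfies x₁ + y₁√180 = (x₀ + y₀√180)², giving:
x₁ = x₀² + 180y₀² = 161² + 180·12² = 25921 + 25920 = 51841
y₁ = 2x₀y₀ = 2·161·12 = 3864

Verify: 51841² - 180·3864² = 2687489281 - 2687489280 = 1 ✓

x = 51841, y = 3864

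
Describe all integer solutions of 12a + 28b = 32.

Step 1: Compute gcd(12, 28) = 4.
Since 4 divides 32, solutions exist.

Step 2: Find a particular solution using extended Euclidean algorithm.
We get a₀ = -16, b₀ = 8.
Check: 12*-16 + 28*8 = 32 = 32 ✓

Step 3: Write the general solution.
a = -16 + (28/4)t = -16 + 7t
b = 8 - (12/4)t = 8 - 3t
for any integer t.

a = -16 + 7t, b = 8 - 3t for integer t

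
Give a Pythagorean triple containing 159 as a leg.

We need the other leg and hypotenuse such that 159² + x² = c².
Take x = 1400, c = 1409: 159² + 1400² = 25281 + 1960000 = 1985281 = 1409² ✓
Triple: (159, 1400, 1409)

(159, 1400, 1409)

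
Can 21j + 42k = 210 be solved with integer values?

Step 1: Compute gcd(21, 42).
gcd(21, 42) = 21

Step 2: Check divisibility.
Does 21 divide 210? 210 = 21 x 10, so yes.

By the theorem on linear Diophantine equations, 21j + 42k = 210 has integer solutions if and only if gcd(21, 42) divides 210. Since 21 | 210, solutions exist.

Yes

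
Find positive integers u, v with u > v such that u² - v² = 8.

Factor: u² - v² = (u+v)(u-v) = 8.
We need two factors of 8 with the same parity.
Use u+v = 4 and u-v = 2 (product 4·2 = 8).
Adding: 2u = 6, so u = 3.
Subtracting: 2v = 2, so v = 1.
Check: 3² - 1² = 9 - 1 = 8 ✓

u = 3, v = 1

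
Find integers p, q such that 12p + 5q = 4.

Step 1: Check solvability.
gcd(12, 5) = 1
Since 1 divides 4, solutions exist.

Step 2: Apply extended Euclidean algorithm to find gcd.
We find integers such that 12*x0 + 5*y0 = 1

Step 3: Scale the particular solution.
Multiply by 4/1 = 4:
p = -8, q = 20

Step 4: Verify.
12*(-8) + 5*(20) = 4 = 4 ✓

p = -8, q = 20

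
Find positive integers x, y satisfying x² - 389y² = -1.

We need x² = 389y² - 1. Try successive y:
y = 1: x² = 389·1² - 1 = 388, not a perfect square
y = 2: x² = 389·2² - 1 = 1555, not a perfect square
y = 3: x² = 389·3² - 1 = 3500, not a perfect square
...
y = 65: x² = 389·65² - 1 = 1643524 = 1282² ✓
Check: 1282² - 389·65² = 1643524 - 1643525 = -1 ✓

x = 1282, y = 65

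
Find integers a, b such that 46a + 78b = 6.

Step 1: Check solvability.
gcd(46, 78) = 2
Since 2 divides 6, solutions exist.

Step 2: Apply extended Euclidean algorithm to find gcd.
We find integers such that 46*x0 + 78*y0 = 2

Step 3: Scale the particular solution.
Multiply by 6/2 = 3:
a = 51, b = -30

Step 4: Verify.
46*(51) + 78*(-30) = 6 = 6 ✓

a = 51, b = -30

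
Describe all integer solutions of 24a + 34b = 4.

Step 1: Compute gcd(24, 34) = 2.
Since 2 divides 4, solutions exist.

Step 2: Find a particular solution using extended Euclidean algorithm.
We get a₀ = -14, b₀ = 10.
Check: 24*-14 + 34*10 = 4 = 4 ✓

Step 3: Write the general solution.
a = -14 + (34/2)t = -14 + 17t
b = 10 - (24/2)t = 10 - 12t
for any integer t.

a = -14 + 17t, b = 10 - 12t for integer t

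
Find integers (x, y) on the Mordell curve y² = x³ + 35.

Try small integer x values and check whether x³ + 35 is a perfect square.
x = 1: x³ + 35 = 1³ + 35 = 1 + 35 = 36
Is 36 a perfect square? 6² = 36 ✓
So (x, y) = (1, -6) is a solution.

x = 1, y = -6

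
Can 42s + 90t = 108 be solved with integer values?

Step 1: Compute gcd(42, 90).
gcd(42, 90) = 6

Step 2: Check divisibility.
Does 6 divide 108? 108 = 6 x 18, so yes.

By the theorem on linear Diophantine equations, 42s + 90t = 108 has integer solutions if and only if gcd(42, 90) divides 108. Since 6 | 108, solutions exist.

Yes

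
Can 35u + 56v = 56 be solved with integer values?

Step 1: Compute gcd(35, 56).
gcd(35, 56) = 7

Step 2: Check divisibility.
Does 7 divide 56? 56 = 7 x 8, so yes.

By the theorem on linear Diophantine equations, 35u + 56v = 56 has integer solutions if and only if gcd(35, 56) divides 56. Since 7 | 56, solutions exist.

Yes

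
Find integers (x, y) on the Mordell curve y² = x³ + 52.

Try small integer x values and check whether x³ + 52 is a perfect square.
x = -3: x³ + 52 = -3³ + 52 = -27 + 52 = 25
Is 25 a perfect square? 5² = 25 ✓
So (x, y) = (-3, 5) is a solution.

x = -3, y = 5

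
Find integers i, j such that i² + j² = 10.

We need to find integers i, j > 0 such that i² + j² = 10.
Trying i = 1: j² = 10 - 1² = 10 - 1 = 9
j = 3
Check: 1² + 3² = 1 + 9 = 10 ✓

10 = 1² + 3²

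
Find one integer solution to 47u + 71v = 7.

Step 1: Check solvability.
gcd(47, 71) = 1
Since 1 divides 7, solutions exist.

Step 2: Apply extended Euclidean algorithm to find gcd.
We find integers such that 47*x0 + 71*y0 = 1

Step 3: Scale the particular solution.
Multiply by 7/1 = 7:
u = -21, v = 14

Step 4: Verify.
47*(-21) + 71*(14) = 7 = 7 ✓

u = -21, v = 14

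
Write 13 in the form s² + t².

We need to find integers s, t > 0 such that s² + t² = 13.
Trying s = 2: t² = 13 - 2² = 13 - 4 = 9
t = 3
Check: 2² + 3² = 4 + 9 = 13 ✓

13 = 2² + 3²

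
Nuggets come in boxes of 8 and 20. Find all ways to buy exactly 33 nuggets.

We need non-negative integers (x, y) with 8x + 20y = 33.
For each x in 0..4, check if 33 - 8x is a non-negative multiple of 20.
No x yields an integer y ≥ 0.

No solution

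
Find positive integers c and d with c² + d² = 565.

We need to find integers c, d > 0 such that c² + d² = 565.
Trying c = 6: d² = 565 - 6² = 565 - 36 = 529
d = 23
Check: 6² + 23² = 36 + 529 = 565 ✓

565 = 6² + 23²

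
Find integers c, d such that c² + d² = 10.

We need to find integers c, d > 0 such that c² + d² = 10.
Trying c = 1: d² = 10 - 1² = 10 - 1 = 9
d = 3
Check: 1² + 3² = 1 + 9 = 10 ✓

10 = 1² + 3²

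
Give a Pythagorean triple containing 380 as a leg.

We need the other leg and hypotenuse such that 380² + x² = c².
Take x = 261, c = 461: 380² + 261² = 144400 + 68121 = 212521 = 461² ✓
Triple: (261, 380, 461)

(261, 380, 461)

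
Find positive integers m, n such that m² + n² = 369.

Search for m with 369 - m² a perfect square.
m = 12: 369 - 12² = 369 - 144 = 225 = 15² ✓
So m = 12, n = 15.

m = 12, n = 15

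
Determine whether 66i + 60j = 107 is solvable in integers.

Step 1: Compute gcd(66, 60).
gcd(66, 60) = 6

Step 2: Check divisibility.
Does 6 divide 107? 107 = 6 x 17 + 5, so no.

By the theorem on linear Diophantine equations, 66i + 60j = 107 has integer solutions if and only if gcd(66, 60) divides 107. Since 6 does not divide 107, no solutions exist.

No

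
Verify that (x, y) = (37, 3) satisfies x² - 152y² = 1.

Compute x² = 37² = 1369
Compute 152y² = 152·3² = 152·9 = 1368
x² - 152y² = 1369 - 1368 = 1
Since this equals 1, (37, 3) is a solution.

Yes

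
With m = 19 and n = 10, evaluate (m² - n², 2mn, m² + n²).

a = m² - n² = 361 - 100 = 261
b = 2mn = 2·19·10 = 380
c = m² + n² = 361 + 100 = 461
Verify: 261² + 380² = 68121 + 144400 = 212521 = 461² ✓

(261, 380, 461)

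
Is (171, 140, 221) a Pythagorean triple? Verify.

Compute a² + b² = 171² + 140² = 29241 + 19600 = 48841
Compute c² = 221² = 48841
Since 48841 = 48841, confirmed.

Yes, it is a Pythagorean triple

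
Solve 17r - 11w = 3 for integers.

Step 1: Check solvability.
gcd(17, 11) = 1
Since 1 divides 3, solutions exist.

Step 2: Apply extended Euclidean algorithm to find gcd.
We find integers such that 17*x0 + 11*y0 = 1

Step 3: Scale the particular solution.
Multiply by 3/1 = 3:
r = 6, w = 9

Step 4: Verify.
17*(6) - 11*(9) = 3 = 3 ✓

r = 6, w = 9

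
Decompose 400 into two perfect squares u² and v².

We need to find integers u, v > 0 such that u² + v² = 400.
Trying u = 12: v² = 400 - 12² = 400 - 144 = 256
v = 16
Check: 12² + 16² = 144 + 256 = 400 ✓

400 = 12² + 16²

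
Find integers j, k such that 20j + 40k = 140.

Step 1: Check solvability.
gcd(20, 40) = 20
Since 20 divides 140, solutions exist.

Step 2: Apply extended Euclidean algorithm to find gcd.
We find integers such that 20*x0 + 40*y0 = 20

Step 3: Scale the particular solution.
Multiply by 140/20 = 7:
j = 7, k = 0

Step 4: Verify.
20*(7) + 40*(0) = 140 = 140 ✓

j = 7, k = 0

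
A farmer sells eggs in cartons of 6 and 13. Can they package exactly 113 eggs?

We need non-negative a, b with 6a + 13b = 113.
gcd(6, 13) = 1 divides 113.
Try a = 8: 13b = 113 - 48 = 65, so b = 5.
One way: 8 cartons of 6 and 5 cartons of 13.

Yes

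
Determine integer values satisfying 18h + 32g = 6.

Step 1: Check solvability.
gcd(18, 32) = 2
Since 2 divides 6, solutions exist.

Step 2: Apply extended Euclidean algorithm to find gcd.
We find integers such that 18*x0 + 32*y0 = 2

Step 3: Scale the particular solution.
Multiply by 6/2 = 3:
h = -21, g = 12

Step 4: Verify.
18*(-21) + 32*(12) = 6 = 6 ✓

h = -21, g = 12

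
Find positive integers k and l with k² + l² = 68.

We need to find integers k, l > 0 such that k² + l² = 68.
Trying k = 2: l² = 68 - 2² = 68 - 4 = 64
l = 8
Check: 2² + 8² = 4 + 64 = 68 ✓

68 = 2² + 8²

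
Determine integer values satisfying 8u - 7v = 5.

Step 1: Check solvability.
gcd(8, 7) = 1
Since 1 divides 5, solutions exist.

Step 2: Apply extended Euclidean algorithm to find gcd.
We find integers such that 8*x0 + 7*y0 = 1

Step 3: Scale the particular solution.
Multiply by 5/1 = 5:
u = 5, v = 5

Step 4: Verify.
8*(5) - 7*(5) = 5 = 5 ✓

u = 5, v = 5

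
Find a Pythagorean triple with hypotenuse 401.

We need a² + b² = 401² = 160801.
Trying: 399² + 40² = 159201 + 1600 = 160801 ✓

(399, 40, 401)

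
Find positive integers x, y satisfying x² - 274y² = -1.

We need x² = 274y² - 1. Try successive y:
y = 1: x² = 274·1² - 1 = 273, not a perfect square
y = 2: x² = 274·2² - 1 = 1095, not a perfect square
y = 3: x² = 274·3² - 1 = 2465, not a perfect square
...
y = 85: x² = 274·85² - 1 = 1979649 = 1407² ✓
Check: 1407² - 274·85² = 1979649 - 1979650 = -1 ✓

x = 1407, y = 85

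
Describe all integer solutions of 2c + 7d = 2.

Step 1: Compute gcd(2, 7) = 1.
Since 1 divides 2, solutions exist.

Step 2: Find a particular solution using extended Euclidean algorithm.
We get c₀ = -6, d₀ = 2.
Check: 2*-6 + 7*2 = 2 = 2 ✓

Step 3: Write the general solution.
c = -6 + (7/1)t = -6 + 7t
d = 2 - (2/1)t = 2 - 2t
for any integer t.

c = -6 + 7t, d = 2 - 2t for integer t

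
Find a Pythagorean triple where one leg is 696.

We need the other leg and hypotenuse such that 696² + x² = c².
Take x = 697, c = 985: 696² + 697² = 484416 + 485809 = 970225 = 985² ✓
Triple: (697, 696, 985)

(697, 696, 985)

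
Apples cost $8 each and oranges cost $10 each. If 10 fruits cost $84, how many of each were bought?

Let a = apples, o = oranges.
a + o = 10
8a + 10o = 84
Substitute o = 10 - a:
8a + 10(10 - a) = 84
(8 - 10)a = 84 - 100
-2a = -16
a = 8, o = 10 - 8 = 2

Apples: 8, Oranges: 2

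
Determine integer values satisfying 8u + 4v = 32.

Step 1: Check solvability.
gcd(8, 4) = 4
Since 4 divides 32, solutions exist.

Step 2: Apply extended Euclidean algorithm to find gcd.
We find integers such that 8*x0 + 4*y0 = 4

Step 3: Scale the particular solution.
Multiply by 32/4 = 8:
u = 0, v = 8

Step 4: Verify.
8*(0) + 4*(8) = 32 = 32 ✓

u = 0, v = 8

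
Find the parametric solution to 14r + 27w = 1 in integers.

Step 1: Compute gcd(14, 27) = 1.
Since 1 divides 1, solutions exist.

Step 2: Find a particular solution using extended Euclidean algorithm.
We get r₀ = 2, w₀ = -1.
Check: 14*2 + 27*-1 = 1 = 1 ✓

Step 3: Write the general solution.
r = 2 + (27/1)t = 2 + 27t
w = -1 - (14/1)t = -1 - 14t
for any integer t.

r = 2 + 27t, w = -1 - 14t for integer t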